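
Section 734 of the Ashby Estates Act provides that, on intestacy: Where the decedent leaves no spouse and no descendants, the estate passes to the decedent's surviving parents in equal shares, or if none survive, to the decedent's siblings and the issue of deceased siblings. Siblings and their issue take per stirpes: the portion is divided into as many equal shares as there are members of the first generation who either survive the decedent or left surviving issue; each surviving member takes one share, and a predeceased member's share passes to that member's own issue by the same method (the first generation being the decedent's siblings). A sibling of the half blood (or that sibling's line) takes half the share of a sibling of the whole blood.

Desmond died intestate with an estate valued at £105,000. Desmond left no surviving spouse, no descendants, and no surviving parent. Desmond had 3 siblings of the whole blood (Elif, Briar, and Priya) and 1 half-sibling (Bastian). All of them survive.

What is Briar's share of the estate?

The entire £105,000 passes to the siblings and their issue.
Counting each half-blood sibling's line as half a unit, there are 7/2 units in £105,000, so one unit is £30,000. Whole-blood lines (Elif, Briar, and Priya) take £30,000 each; half-blood lines (Bastian) take £15,000 each.

Briar receives £30,000.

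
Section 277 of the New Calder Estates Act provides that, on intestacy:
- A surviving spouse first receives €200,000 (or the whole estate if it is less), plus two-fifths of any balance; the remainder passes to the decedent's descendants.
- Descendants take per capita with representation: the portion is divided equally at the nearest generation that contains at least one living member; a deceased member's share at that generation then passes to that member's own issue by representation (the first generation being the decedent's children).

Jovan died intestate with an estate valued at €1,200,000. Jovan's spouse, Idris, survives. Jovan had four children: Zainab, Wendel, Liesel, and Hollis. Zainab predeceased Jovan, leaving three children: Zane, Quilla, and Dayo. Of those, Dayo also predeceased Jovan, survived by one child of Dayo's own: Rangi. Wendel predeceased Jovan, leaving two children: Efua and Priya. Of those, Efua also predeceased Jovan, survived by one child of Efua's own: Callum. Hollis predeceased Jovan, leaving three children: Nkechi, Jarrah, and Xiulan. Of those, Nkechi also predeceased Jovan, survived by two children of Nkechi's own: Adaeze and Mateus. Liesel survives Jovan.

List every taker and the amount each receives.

Idris: €600,000; Zane: €50,000; Quilla: €50,000; Rangi: €50,000; Callum: €75,000; Priya: €75,000; Liesel: €150,000; Adaeze: €25,000; Mateus: €25,000; Jarrah: €50,000; Xiulan: €50,000

Idris first takes €200,000, leaving a balance of €1,000,000. Idris then takes two-fifths of the balance (€400,000), for a total of €600,000. The remaining €600,000 passes to the descendants.
The descendants' portion (€600,000) is divided into 4 shares of €150,000: Liesel takes €150,000; Zainab's €150,000 share passes to Zainab's issue; Wendel's €150,000 share passes to Wendel's issue; Hollis's €150,000 share passes to Hollis's issue.
Zainab's share (€150,000) is divided into 3 shares of €50,000: Zane and Quilla each take €50,000; Dayo's €50,000 share passes to Dayo's issue.
Dayo's share (€50,000) passes entirely to Rangi.
Wendel's share (€150,000) is divided into 2 shares of €75,000: Priya takes €75,000; Efua's €75,000 share passes to Efua's issue.
Efua's share (€75,000) passes entirely to Callum.
Hollis's share (€150,000) is divided into 3 shares of €50,000: Jarrah and Xiulan each take €50,000; Nkechi's €50,000 share passes to Nkechi's issue.
Nkechi's share (€50,000) is divided into 2 shares of €25,000: Adaeze and Mateus each take €25,000.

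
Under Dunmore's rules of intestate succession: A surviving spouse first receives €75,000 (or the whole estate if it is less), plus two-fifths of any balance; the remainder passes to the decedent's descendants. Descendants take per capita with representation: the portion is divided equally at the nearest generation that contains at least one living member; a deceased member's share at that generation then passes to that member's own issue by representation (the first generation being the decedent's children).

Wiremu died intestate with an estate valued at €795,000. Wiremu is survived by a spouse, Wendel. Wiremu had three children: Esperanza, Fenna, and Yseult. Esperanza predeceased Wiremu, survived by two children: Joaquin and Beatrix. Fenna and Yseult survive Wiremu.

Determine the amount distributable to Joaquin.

Joaquin receives €72,000.

Wendel first takes €75,000, leaving a balance of €720,000. Wendel then takes two-fifths of the balance (€288,000), for a total of €363,000. The remaining €432,000 passes to the descendants.
The descendants' portion (€432,000) is divided into 3 shares of €144,000: Fenna and Yseult each take €144,000; Esperanza's €144,000 share passes to Esperanza's issue.
Esperanza's share (€144,000) is divided into 2 shares of €72,000: Joaquin and Beatrix each take €72,000.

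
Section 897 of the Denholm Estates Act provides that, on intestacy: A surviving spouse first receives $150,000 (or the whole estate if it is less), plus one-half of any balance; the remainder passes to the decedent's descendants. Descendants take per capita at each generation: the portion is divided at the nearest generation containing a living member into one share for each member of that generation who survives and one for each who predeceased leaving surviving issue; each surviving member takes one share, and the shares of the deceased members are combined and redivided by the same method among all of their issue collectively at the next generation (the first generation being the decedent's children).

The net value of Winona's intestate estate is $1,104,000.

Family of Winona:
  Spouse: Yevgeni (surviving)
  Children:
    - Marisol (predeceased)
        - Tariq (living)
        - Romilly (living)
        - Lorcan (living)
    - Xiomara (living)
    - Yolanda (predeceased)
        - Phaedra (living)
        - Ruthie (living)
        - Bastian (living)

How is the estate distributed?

Yevgeni first takes $150,000, leaving a balance of $954,000. Yevgeni then takes one-half of the balance ($477,000), for a total of $627,000. The remaining $477,000 passes to the descendants.
The descendants' portion ($477,000) is divided at the children's generation into 3 shares of $159,000. Xiomara takes $159,000. The 2 shares of the deceased (Marisol and Yolanda) are combined into a pool of $318,000.
That pool ($318,000) is divided at the grandchildren's generation equally among Tariq, Romilly, Lorcan, Phaedra, Ruthie, and Bastian: $53,000 each.

Yevgeni: $627,000; Tariq: $53,000; Romilly: $53,000; Lorcan: $53,000; Xiomara: $159,000; Phaedra: $53,000; Ruthie: $53,000; Bastian: $53,000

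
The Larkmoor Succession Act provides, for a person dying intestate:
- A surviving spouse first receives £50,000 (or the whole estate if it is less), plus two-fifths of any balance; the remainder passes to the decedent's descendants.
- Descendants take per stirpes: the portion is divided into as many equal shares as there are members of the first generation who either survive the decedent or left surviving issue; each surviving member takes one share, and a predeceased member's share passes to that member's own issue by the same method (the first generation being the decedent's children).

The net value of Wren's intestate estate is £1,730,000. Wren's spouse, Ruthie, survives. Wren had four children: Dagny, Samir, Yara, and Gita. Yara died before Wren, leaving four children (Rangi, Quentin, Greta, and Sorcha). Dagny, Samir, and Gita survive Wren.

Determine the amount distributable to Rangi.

Ruthie first takes £50,000, leaving a balance of £1,680,000. Ruthie then takes two-fifths of the balance (£672,000), for a total of £722,000. The remaining £1,008,000 passes to the descendants.
The descendants' portion (£1,008,000) is divided into 4 shares of £252,000: Dagny, Samir, and Gita each take £252,000; Yara's £252,000 share passes to Yara's issue.
Yara's share (£252,000) is divided into 4 shares of £63,000: Rangi, Quentin, Greta, and Sorcha each take £63,000.

Rangi receives £63,000.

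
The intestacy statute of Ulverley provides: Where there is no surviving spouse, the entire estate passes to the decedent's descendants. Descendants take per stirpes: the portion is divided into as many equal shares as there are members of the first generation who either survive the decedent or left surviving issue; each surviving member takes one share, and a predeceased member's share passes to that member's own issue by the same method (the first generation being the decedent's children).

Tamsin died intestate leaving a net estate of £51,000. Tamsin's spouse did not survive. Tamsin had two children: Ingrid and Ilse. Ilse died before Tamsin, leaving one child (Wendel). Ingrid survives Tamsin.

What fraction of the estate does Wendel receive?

Wendel receives 1/2 of the estate.

The entire £51,000 passes to the descendants.
That amount (£51,000) is divided into 2 shares of £25,500: Ingrid takes £25,500; Ilse's £25,500 share passes to Ilse's issue.
Ilse's share (£25,500) passes entirely to Wendel.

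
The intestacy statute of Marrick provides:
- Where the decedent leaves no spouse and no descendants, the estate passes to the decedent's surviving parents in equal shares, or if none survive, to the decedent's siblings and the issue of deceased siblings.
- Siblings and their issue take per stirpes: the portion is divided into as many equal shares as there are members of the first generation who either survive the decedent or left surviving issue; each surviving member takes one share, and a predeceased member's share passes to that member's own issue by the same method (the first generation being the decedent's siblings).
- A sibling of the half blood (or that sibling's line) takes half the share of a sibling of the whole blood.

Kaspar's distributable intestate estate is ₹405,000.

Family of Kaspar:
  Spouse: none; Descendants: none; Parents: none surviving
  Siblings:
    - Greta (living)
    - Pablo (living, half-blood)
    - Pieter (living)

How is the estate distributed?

The entire ₹405,000 passes to the siblings and their issue.
Counting each half-blood sibling's line as half a unit, there are 5/2 units in ₹405,000, so one unit is ₹162,000. Whole-blood lines (Greta and Pieter) take ₹162,000 each; half-blood lines (Pablo) take ₹81,000 each.

Greta: ₹162,000; Pablo: ₹81,000; Pieter: ₹162,000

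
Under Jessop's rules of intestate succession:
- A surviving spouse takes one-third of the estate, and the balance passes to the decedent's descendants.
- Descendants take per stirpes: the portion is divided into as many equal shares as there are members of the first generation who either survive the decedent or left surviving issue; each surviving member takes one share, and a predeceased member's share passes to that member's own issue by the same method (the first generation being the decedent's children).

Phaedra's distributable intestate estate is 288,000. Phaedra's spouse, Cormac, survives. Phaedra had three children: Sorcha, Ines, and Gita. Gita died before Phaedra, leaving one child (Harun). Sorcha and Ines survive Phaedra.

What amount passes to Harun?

Cormac takes one-third of 288,000 = 96,000. The remaining 192,000 passes to the descendants.
The descendants' portion (192,000) is divided into 3 shares of 64,000: Sorcha and Ines each take 64,000; Gita's 64,000 share passes to Gita's issue.
Gita's share (64,000) passes entirely to Harun.

Harun receives 64,000.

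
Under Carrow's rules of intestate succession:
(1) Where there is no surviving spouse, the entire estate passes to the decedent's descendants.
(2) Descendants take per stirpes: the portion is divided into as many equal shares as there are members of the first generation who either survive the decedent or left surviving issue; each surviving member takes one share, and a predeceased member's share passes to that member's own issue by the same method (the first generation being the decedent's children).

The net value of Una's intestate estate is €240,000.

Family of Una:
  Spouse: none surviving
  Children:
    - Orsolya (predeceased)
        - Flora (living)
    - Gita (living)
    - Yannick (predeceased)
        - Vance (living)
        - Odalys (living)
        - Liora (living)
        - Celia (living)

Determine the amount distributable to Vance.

Vance receives €20,000.

The entire €240,000 passes to the descendants.
That amount (€240,000) is divided into 3 shares of €80,000: Gita takes €80,000; Orsolya's €80,000 share passes to Orsolya's issue; Yannick's €80,000 share passes to Yannick's issue.
Orsolya's share (€80,000) passes entirely to Flora.
Yannick's share (€80,000) is divided into 4 shares of €20,000: Vance, Odalys, Liora, and Celia each take €20,000.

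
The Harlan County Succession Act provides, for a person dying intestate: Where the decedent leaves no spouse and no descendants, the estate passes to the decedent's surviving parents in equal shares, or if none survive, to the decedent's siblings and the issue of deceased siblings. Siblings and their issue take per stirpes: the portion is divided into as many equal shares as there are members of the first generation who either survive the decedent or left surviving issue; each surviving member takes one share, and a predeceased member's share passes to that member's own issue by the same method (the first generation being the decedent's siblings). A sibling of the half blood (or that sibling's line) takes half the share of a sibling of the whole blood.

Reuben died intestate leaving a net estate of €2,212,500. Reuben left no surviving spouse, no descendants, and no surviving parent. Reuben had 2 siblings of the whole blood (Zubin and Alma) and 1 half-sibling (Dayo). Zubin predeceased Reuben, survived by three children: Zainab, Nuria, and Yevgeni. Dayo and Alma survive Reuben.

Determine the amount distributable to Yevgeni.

Yevgeni receives €295,000.

The entire €2,212,500 passes to the siblings and their issue.
Counting each half-blood sibling's line as half a unit, there are 5/2 units in €2,212,500, so one unit is €885,000. Whole-blood lines (Zubin and Alma) take €885,000 each; half-blood lines (Dayo) take €442,500 each.
Zubin's share (€885,000) is divided into 3 shares of €295,000: Zainab, Nuria, and Yevgeni each take €295,000.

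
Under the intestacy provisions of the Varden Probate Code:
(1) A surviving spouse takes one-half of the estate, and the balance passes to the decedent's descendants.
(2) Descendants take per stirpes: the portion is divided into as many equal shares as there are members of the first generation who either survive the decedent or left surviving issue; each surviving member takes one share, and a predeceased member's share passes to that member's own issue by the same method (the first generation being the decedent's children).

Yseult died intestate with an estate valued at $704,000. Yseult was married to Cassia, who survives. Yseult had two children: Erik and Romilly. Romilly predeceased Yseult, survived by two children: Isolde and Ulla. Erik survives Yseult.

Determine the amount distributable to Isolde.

Cassia takes one-half of $704,000 = $352,000. The remaining $352,000 passes to the descendants.
The descendants' portion ($352,000) is divided into 2 shares of $176,000: Erik takes $176,000; Romilly's $176,000 share passes to Romilly's issue.
Romilly's share ($176,000) is divided into 2 shares of $88,000: Isolde and Ulla each take $88,000.

Isolde receives $88,000.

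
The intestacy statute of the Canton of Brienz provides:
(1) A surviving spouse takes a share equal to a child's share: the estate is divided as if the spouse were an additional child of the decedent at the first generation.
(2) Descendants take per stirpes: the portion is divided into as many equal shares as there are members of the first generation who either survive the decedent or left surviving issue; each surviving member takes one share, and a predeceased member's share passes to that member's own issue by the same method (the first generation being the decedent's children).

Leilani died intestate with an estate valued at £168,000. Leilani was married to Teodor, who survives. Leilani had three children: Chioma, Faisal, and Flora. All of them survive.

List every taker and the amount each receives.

Teodor: £42,000; Chioma: £42,000; Faisal: £42,000; Flora: £42,000

The spouse counts as an additional share at the children's level, so there are 4 primary shares of £42,000. Teodor takes one such share (£42,000).
The children's combined portion (£126,000) is divided into 3 shares of £42,000: Chioma, Faisal, and Flora each take £42,000.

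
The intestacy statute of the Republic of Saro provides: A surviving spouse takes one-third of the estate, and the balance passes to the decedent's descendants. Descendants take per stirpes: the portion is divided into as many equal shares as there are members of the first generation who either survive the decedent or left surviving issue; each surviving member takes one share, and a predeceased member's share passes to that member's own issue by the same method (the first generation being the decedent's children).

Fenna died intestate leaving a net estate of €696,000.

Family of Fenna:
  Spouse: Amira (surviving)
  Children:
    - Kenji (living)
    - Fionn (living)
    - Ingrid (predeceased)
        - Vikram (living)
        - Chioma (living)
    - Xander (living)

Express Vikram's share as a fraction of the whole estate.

Vikram receives 1/12 of the estate.

Amira takes one-third of €696,000 = €232,000. The remaining €464,000 passes to the descendants.
The descendants' portion (€464,000) is divided into 4 shares of €116,000: Kenji, Fionn, and Xander each take €116,000; Ingrid's €116,000 share passes to Ingrid's issue.
Ingrid's share (€116,000) is divided into 2 shares of €58,000: Vikram and Chioma each take €58,000.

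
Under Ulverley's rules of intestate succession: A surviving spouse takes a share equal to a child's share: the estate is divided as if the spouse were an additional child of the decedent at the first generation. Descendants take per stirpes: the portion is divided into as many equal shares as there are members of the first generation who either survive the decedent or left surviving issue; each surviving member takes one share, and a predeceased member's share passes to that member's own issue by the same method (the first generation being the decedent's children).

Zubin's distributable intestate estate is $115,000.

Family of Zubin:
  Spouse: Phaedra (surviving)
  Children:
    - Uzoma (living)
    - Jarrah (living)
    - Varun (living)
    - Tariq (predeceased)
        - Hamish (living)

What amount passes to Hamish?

Hamish receives $23,000.

The spouse counts as an additional share at the children's level, so there are 5 primary shares of $23,000. Phaedra takes one such share ($23,000).
The children's combined portion ($92,000) is divided into 4 shares of $23,000: Uzoma, Jarrah, and Varun each take $23,000; Tariq's $23,000 share passes to Tariq's issue.
Tariq's share ($23,000) passes entirely to Hamish.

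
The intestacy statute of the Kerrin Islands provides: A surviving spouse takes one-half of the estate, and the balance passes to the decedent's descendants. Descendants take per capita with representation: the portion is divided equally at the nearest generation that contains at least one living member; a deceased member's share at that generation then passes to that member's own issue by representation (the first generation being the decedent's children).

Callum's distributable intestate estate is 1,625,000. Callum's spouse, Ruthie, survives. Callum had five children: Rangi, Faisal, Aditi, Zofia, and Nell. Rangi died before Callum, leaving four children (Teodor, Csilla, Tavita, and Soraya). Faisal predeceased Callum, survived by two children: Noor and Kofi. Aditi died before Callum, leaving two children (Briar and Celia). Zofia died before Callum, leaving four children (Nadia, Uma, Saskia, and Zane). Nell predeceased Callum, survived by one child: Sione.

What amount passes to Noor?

Ruthie takes one-half of 1,625,000 = 812,500. The remaining 812,500 passes to the descendants.
No child survives, so the initial division is made at the grandchildren's generation.
The descendants' portion (812,500) is divided into 13 shares of 62,500: Teodor, Csilla, Tavita, Soraya, Noor, Kofi, Briar, Celia, Nadia, Uma, Saskia, Zane, and Sione each take 62,500.

Noor receives 62,500.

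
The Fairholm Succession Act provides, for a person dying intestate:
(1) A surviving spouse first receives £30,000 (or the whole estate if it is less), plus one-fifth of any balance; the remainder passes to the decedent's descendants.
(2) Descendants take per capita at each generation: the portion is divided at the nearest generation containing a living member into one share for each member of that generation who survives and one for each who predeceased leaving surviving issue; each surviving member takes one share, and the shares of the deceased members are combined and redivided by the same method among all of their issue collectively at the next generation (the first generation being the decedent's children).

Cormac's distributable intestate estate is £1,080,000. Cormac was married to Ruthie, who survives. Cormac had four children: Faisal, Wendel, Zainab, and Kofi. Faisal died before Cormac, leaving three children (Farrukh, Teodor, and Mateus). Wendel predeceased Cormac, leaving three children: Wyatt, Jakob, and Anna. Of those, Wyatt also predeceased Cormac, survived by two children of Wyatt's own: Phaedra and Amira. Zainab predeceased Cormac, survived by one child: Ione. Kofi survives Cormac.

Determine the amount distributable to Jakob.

Ruthie first takes £30,000, leaving a balance of £1,050,000. Ruthie then takes one-fifth of the balance (£210,000), for a total of £240,000. The remaining £840,000 passes to the descendants.
The descendants' portion (£840,000) is divided at the children's generation into 4 shares of £210,000. Kofi takes £210,000. The 3 shares of the deceased (Faisal, Wendel, and Zainab) are combined into a pool of £630,000.
That pool (£630,000) is divided at the grandchildren's generation into 7 shares of £90,000. Farrukh, Teodor, Mateus, Jakob, Anna, and Ione each take £90,000. The remaining share for the deceased Wyatt (£90,000) is carried to the next generation.
That pool (£90,000) is divided at the great-grandchildren's generation equally among Phaedra and Amira: £45,000 each.

Jakob receives £90,000.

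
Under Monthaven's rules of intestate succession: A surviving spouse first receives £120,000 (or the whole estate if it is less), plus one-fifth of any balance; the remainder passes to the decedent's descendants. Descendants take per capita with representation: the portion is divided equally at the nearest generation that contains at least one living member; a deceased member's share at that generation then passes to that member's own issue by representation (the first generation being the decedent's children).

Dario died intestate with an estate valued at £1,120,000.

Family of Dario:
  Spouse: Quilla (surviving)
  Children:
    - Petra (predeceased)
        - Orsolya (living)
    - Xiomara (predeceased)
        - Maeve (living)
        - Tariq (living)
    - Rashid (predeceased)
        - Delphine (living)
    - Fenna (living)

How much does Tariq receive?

Tariq receives £100,000.

Quilla first takes £120,000, leaving a balance of £1,000,000. Quilla then takes one-fifth of the balance (£200,000), for a total of £320,000. The remaining £800,000 passes to the descendants.
The descendants' portion (£800,000) is divided into 4 shares of £200,000: Fenna takes £200,000; Petra's £200,000 share passes to Petra's issue; Xiomara's £200,000 share passes to Xiomara's issue; Rashid's £200,000 share passes to Rashid's issue.
Petra's share (£200,000) passes entirely to Orsolya.
Xiomara's share (£200,000) is divided into 2 shares of £100,000: Maeve and Tariq each take £100,000.
Rashid's share (£200,000) passes entirely to Delphine.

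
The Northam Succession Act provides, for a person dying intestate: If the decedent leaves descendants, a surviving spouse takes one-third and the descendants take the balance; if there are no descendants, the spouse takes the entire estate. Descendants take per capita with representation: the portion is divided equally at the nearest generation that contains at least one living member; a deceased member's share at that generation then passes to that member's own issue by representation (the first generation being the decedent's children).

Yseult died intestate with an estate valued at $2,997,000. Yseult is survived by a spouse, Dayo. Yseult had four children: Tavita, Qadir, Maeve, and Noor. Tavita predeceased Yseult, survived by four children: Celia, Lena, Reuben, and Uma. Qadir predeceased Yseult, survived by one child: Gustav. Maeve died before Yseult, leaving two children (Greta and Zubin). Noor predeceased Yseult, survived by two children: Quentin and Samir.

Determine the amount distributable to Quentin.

Quentin receives $222,000.

Dayo takes one-third of $2,997,000 = $999,000. The remaining $1,998,000 passes to the descendants.
No child survives, so the initial division is made at the grandchildren's generation.
The descendants' portion ($1,998,000) is divided into 9 shares of $222,000: Celia, Lena, Reuben, Uma, Gustav, Greta, Zubin, Quentin, and Samir each take $222,000.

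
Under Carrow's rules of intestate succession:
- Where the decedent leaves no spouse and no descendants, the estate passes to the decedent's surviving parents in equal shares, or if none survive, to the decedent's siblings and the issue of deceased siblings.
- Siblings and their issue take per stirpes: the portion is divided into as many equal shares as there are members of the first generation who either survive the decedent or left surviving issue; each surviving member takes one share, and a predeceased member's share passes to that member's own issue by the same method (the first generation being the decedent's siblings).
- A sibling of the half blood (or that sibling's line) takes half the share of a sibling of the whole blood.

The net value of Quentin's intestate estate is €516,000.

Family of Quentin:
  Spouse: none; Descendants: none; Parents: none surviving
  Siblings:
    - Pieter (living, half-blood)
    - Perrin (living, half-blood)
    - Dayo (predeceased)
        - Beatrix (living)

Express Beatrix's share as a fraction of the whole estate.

The entire €516,000 passes to the siblings and their issue.
Counting each half-blood sibling's line as half a unit, there are 2 units in €516,000, so one unit is €258,000. Whole-blood lines (Dayo) take €258,000 each; half-blood lines (Pieter and Perrin) take €129,000 each.
Dayo's share (€258,000) passes entirely to Beatrix.

Beatrix receives 1/2 of the estate.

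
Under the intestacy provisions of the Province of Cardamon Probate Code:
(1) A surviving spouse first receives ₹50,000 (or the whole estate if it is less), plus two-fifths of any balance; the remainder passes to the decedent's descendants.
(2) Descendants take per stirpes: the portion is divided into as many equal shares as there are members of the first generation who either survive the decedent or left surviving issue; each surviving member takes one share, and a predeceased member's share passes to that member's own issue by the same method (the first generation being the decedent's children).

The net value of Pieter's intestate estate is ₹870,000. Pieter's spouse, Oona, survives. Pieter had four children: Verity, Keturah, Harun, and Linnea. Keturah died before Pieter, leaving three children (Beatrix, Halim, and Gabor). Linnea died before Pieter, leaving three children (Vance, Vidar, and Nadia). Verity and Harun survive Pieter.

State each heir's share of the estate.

Oona first takes ₹50,000, leaving a balance of ₹820,000. Oona then takes two-fifths of the balance (₹328,000), for a total of ₹378,000. The remaining ₹492,000 passes to the descendants.
The descendants' portion (₹492,000) is divided into 4 shares of ₹123,000: Verity and Harun each take ₹123,000; Keturah's ₹123,000 share passes to Keturah's issue; Linnea's ₹123,000 share passes to Linnea's issue.
Keturah's share (₹123,000) is divided into 3 shares of ₹41,000: Beatrix, Halim, and Gabor each take ₹41,000.
Linnea's share (₹123,000) is divided into 3 shares of ₹41,000: Vance, Vidar, and Nadia each take ₹41,000.

Oona: ₹378,000; Verity: ₹123,000; Beatrix: ₹41,000; Halim: ₹41,000; Gabor: ₹41,000; Harun: ₹123,000; Vance: ₹41,000; Vidar: ₹41,000; Nadia: ₹41,000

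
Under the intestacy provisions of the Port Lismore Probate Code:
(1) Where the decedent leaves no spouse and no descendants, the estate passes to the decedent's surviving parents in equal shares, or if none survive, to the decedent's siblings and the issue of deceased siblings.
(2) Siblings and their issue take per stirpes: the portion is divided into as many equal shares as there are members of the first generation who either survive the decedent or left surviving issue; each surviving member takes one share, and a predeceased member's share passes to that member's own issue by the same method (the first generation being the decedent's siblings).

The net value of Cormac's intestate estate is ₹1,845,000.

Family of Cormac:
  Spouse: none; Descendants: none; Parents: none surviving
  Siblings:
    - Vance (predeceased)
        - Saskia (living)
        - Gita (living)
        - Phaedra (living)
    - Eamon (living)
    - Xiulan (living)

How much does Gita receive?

Gita receives ₹205,000.

The entire ₹1,845,000 passes to the siblings and their issue.
That amount (₹1,845,000) is divided into 3 shares of ₹615,000: Eamon and Xiulan each take ₹615,000; Vance's ₹615,000 share passes to Vance's issue.
Vance's share (₹615,000) is divided into 3 shares of ₹205,000: Saskia, Gita, and Phaedra each take ₹205,000.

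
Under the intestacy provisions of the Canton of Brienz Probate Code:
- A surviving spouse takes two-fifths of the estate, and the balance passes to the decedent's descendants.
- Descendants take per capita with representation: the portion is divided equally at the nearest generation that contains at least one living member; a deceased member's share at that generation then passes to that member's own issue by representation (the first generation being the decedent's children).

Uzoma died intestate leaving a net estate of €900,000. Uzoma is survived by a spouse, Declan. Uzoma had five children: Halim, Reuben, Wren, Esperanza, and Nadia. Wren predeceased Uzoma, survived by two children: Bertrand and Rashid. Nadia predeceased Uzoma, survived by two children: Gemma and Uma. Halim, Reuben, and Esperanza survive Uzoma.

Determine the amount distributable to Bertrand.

Declan takes two-fifths of €900,000 = €360,000. The remaining €540,000 passes to the descendants.
The descendants' portion (€540,000) is divided into 5 shares of €108,000: Halim, Reuben, and Esperanza each take €108,000; Wren's €108,000 share passes to Wren's issue; Nadia's €108,000 share passes to Nadia's issue.
Wren's share (€108,000) is divided into 2 shares of €54,000: Bertrand and Rashid each take €54,000.
Nadia's share (€108,000) is divided into 2 shares of €54,000: Gemma and Uma each take €54,000.

Bertrand receives €54,000.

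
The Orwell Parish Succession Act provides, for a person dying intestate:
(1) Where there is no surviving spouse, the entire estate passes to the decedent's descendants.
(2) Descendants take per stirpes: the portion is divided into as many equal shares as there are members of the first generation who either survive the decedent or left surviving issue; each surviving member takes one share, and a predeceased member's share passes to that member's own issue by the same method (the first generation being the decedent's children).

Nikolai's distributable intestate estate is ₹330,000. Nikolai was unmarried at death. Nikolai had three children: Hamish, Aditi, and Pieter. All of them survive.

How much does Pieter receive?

Pieter receives ₹110,000.

The entire ₹330,000 passes to the descendants.
That amount (₹330,000) is divided into 3 shares of ₹110,000: Hamish, Aditi, and Pieter each take ₹110,000.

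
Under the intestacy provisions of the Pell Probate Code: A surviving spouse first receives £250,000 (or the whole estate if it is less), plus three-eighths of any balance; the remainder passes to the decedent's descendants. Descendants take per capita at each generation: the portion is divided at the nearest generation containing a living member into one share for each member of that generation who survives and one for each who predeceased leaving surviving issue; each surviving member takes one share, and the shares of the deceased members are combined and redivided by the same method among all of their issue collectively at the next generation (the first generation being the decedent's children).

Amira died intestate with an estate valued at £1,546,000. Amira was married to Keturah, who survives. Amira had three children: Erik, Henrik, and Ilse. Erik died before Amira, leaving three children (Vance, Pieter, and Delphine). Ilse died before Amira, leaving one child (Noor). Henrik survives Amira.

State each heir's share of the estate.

Keturah: £736,000; Vance: £135,000; Pieter: £135,000; Delphine: £135,000; Henrik: £270,000; Noor: £135,000

Keturah first takes £250,000, leaving a balance of £1,296,000. Keturah then takes three-eighths of the balance (£486,000), for a total of £736,000. The remaining £810,000 passes to the descendants.
The descendants' portion (£810,000) is divided at the children's generation into 3 shares of £270,000. Henrik takes £270,000. The 2 shares of the deceased (Erik and Ilse) are combined into a pool of £540,000.
That pool (£540,000) is divided at the grandchildren's generation equally among Vance, Pieter, Delphine, and Noor: £135,000 each.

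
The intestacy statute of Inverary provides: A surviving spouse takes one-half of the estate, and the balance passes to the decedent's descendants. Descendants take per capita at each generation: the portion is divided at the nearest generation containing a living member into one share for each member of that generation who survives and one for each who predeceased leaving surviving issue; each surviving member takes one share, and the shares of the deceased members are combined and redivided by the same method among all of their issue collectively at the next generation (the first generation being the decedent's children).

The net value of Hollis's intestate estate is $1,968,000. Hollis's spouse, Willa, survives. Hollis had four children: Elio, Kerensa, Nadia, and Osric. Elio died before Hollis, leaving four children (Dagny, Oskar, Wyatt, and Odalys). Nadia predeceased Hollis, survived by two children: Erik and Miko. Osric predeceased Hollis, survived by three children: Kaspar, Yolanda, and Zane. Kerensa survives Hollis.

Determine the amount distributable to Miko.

Willa takes one-half of $1,968,000 = $984,000. The remaining $984,000 passes to the descendants.
The descendants' portion ($984,000) is divided at the children's generation into 4 shares of $246,000. Kerensa takes $246,000. The 3 shares of the deceased (Elio, Nadia, and Osric) are combined into a pool of $738,000.
That pool ($738,000) is divided at the grandchildren's generation equally among Dagny, Oskar, Wyatt, Odalys, Erik, Miko, Kaspar, Yolanda, and Zane: $82,000 each.

Miko receives $82,000.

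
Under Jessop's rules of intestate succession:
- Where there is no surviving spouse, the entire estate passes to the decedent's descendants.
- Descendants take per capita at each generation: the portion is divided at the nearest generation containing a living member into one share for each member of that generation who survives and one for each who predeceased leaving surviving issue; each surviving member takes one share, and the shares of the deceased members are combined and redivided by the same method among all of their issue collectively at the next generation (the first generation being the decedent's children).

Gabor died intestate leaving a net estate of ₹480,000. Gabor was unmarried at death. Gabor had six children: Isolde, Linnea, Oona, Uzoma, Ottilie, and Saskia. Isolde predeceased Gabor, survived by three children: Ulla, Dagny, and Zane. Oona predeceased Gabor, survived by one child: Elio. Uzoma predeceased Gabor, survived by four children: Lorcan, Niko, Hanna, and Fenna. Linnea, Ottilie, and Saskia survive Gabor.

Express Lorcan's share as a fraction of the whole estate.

The entire ₹480,000 passes to the descendants.
That amount (₹480,000) is divided at the children's generation into 6 shares of ₹80,000. Linnea, Ottilie, and Saskia each take ₹80,000. The 3 shares of the deceased (Isolde, Oona, and Uzoma) are combined into a pool of ₹240,000.
That pool (₹240,000) is divided at the grandchildren's generation equally among Ulla, Dagny, Zane, Elio, Lorcan, Niko, Hanna, and Fenna: ₹30,000 each.

Lorcan receives 1/16 of the estate.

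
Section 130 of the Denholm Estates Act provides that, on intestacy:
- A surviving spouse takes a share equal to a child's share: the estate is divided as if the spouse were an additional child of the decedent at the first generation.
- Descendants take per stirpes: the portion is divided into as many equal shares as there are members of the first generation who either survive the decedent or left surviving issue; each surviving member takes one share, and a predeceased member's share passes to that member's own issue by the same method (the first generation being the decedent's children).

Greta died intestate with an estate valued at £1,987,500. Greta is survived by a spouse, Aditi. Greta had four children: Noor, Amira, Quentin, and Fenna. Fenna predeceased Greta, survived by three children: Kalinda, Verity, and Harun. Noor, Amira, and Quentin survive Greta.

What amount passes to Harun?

The spouse counts as an additional share at the children's level, so there are 5 primary shares of £397,500. Aditi takes one such share (£397,500).
The children's combined portion (£1,590,000) is divided into 4 shares of £397,500: Noor, Amira, and Quentin each take £397,500; Fenna's £397,500 share passes to Fenna's issue.
Fenna's share (£397,500) is divided into 3 shares of £132,500: Kalinda, Verity, and Harun each take £132,500.

Harun receives £132,500.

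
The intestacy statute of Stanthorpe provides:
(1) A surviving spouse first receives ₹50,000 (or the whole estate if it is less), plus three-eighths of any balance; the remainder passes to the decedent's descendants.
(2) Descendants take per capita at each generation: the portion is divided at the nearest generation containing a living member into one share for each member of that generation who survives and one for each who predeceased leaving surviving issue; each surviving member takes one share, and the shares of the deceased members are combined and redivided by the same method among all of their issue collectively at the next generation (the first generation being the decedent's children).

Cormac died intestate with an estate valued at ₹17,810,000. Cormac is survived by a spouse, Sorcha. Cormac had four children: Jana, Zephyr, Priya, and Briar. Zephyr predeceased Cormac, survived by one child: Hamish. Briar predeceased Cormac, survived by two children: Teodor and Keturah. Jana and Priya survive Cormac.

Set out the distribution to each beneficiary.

Sorcha: ₹6,710,000; Jana: ₹2,775,000; Hamish: ₹1,850,000; Priya: ₹2,775,000; Teodor: ₹1,850,000; Keturah: ₹1,850,000

Sorcha first takes ₹50,000, leaving a balance of ₹17,760,000. Sorcha then takes three-eighths of the balance (₹6,660,000), for a total of ₹6,710,000. The remaining ₹11,100,000 passes to the descendants.
The descendants' portion (₹11,100,000) is divided at the children's generation into 4 shares of ₹2,775,000. Jana and Priya each take ₹2,775,000. The 2 shares of the deceased (Zephyr and Briar) are combined into a pool of ₹5,550,000.
That pool (₹5,550,000) is divided at the grandchildren's generation equally among Hamish, Teodor, and Keturah: ₹1,850,000 each.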